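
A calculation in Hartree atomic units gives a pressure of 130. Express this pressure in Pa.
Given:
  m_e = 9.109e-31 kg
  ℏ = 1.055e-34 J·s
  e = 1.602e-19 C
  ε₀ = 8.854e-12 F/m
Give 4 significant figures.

3.808e15 Pa

One atomic unit of pressure: P_au = E_h/a₀³ = m_e⁴e¹⁰/((4πε₀)⁵ℏ⁸) = 2.929e13 Pa.
130 × 2.929e13 Pa = 3.808e15 Pa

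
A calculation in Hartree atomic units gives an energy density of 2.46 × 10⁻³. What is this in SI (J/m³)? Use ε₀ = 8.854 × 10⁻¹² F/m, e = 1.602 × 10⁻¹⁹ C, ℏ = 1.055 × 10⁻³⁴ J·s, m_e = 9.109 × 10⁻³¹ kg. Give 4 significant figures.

One atomic unit of energy density: u_au = E_h/a₀³ = m_e⁴e¹⁰/((4πε₀)⁵ℏ⁸) = 2.929 × 10¹³ J/m³.
2.46 × 10⁻³ × 2.929 × 10¹³ J/m³ = 7.206 × 10¹⁰ J/m³

7.206 × 10¹⁰ J/m³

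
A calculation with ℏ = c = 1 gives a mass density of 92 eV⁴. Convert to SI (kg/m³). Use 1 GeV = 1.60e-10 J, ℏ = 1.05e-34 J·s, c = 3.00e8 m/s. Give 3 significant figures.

2.14e-14 kg/m³

Mass density is [E]/(c²[L]³) = [E]⁴/(ℏ³c⁵).
1 GeV⁴ → 1/(ℏ³c⁵) × (1 GeV in J)⁴ = 2.33e20 kg/m³.
Convert the energy scale: 92 eV⁴ = 9.20e-35 GeV⁴.
Result: 9.20e-35 × 2.33e20 = 2.14e-14 kg/m³.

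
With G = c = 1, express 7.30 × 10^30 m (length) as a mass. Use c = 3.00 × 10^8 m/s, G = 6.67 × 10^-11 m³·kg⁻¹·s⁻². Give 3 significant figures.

Length → mass via c²/G.
7.30 × 10^30 m × (c²/G) = 9.85 × 10^57 kg

9.85 × 10^57 kg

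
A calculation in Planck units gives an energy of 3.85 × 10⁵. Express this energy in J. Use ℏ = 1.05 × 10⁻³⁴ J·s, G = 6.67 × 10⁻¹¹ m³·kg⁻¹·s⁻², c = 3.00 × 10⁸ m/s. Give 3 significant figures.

One Planck energy: E_P = √(ℏc⁵/G) = 1.96 × 10⁹ J.
3.85 × 10⁵ × 1.96 × 10⁹ J = 7.53 × 10¹⁴ J

7.53 × 10¹⁴ J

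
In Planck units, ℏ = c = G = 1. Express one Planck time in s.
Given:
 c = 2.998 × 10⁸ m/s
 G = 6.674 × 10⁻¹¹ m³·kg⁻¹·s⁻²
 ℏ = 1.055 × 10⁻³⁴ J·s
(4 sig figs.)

5.392 × 10⁻⁴⁴ s

From ℏ = c = G = 1 the time scale is t_P = √(ℏG/c⁵).
  = √(2.907 × 10⁻⁸⁷)
  = 5.392 × 10⁻⁴⁴ s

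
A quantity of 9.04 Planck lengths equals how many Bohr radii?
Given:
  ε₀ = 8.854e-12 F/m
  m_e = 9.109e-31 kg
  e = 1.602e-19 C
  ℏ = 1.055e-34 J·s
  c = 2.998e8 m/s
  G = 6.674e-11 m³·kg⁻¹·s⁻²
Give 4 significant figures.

Planck length: ℓ_P = √(ℏG/c³) = 1.616e-35 m
Bohr radius: a₀ = 4πε₀ℏ²/(m_e e²) = 5.297e-11 m
9.04 × 1.616e-35 / 5.297e-11 = 2.759e-24

2.759e-24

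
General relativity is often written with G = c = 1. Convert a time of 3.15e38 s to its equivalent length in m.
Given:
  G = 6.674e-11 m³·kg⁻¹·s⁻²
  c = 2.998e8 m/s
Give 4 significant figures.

9.444e46 m

Time → length via c.
3.15e38 s × (c) = 9.444e46 m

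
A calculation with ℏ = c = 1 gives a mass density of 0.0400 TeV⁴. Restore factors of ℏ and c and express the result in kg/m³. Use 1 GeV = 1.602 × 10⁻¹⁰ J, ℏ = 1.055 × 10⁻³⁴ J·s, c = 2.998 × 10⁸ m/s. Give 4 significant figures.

9.264 × 10³⁰ kg/m³

Mass density is [E]/(c²[L]³) = [E]⁴/(ℏ³c⁵).
1 GeV⁴ → 1/(ℏ³c⁵) × (1 GeV in J)⁴ = 2.316 × 10²⁰ kg/m³.
Convert the energy scale: 0.0400 TeV⁴ = 4.00 × 10¹⁰ GeV⁴.
Result: 4.00 × 10¹⁰ × 2.316 × 10²⁰ = 9.264 × 10³⁰ kg/m³.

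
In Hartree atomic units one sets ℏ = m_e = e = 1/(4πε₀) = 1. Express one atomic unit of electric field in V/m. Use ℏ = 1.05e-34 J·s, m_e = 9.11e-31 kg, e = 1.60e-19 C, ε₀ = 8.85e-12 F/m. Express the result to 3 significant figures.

5.20e11 V/m

E_au = E_h/(e a₀) = m_e²e⁵/((4πε₀)³ℏ⁴)
E_h = 4.38e-18 J
a₀ = 5.26e-11 m
E_h/(e·a₀) = 5.20e11 V/m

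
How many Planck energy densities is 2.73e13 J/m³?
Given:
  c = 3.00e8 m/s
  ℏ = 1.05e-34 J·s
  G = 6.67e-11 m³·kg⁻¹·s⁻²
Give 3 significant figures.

Planck energy density: u_P = c⁷/(ℏG²) = 4.68e113 J/m³.
2.73e13 / 4.68e113 = 5.83e-101

5.83e-101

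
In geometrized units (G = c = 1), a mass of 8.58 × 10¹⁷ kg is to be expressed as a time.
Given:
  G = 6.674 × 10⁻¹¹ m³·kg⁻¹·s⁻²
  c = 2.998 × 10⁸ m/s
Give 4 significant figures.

2.125 × 10⁻¹⁸ s

Mass → time via G/c³.
8.58 × 10¹⁷ kg × (G/c³) = 2.125 × 10⁻¹⁸ s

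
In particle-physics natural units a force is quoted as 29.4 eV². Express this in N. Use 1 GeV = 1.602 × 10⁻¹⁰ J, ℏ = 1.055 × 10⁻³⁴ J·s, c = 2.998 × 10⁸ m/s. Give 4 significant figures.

Force is [E]/[L] = [E]²/(ℏc); restore (ℏc)⁻¹.
1 GeV² → 1/(ℏc) × (1 GeV in J)² = 8.114 × 10⁵ N.
Convert the energy scale: 29.4 eV² = 2.94 × 10⁻¹⁷ GeV².
Result: 2.94 × 10⁻¹⁷ × 8.114 × 10⁵ = 2.386 × 10⁻¹¹ N.

2.386 × 10⁻¹¹ N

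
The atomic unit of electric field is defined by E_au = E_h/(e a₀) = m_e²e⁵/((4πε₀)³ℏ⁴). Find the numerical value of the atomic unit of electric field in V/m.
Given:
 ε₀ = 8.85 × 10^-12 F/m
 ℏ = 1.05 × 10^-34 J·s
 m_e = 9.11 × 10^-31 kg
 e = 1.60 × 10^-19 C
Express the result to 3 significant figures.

E_au = E_h/(e a₀) = m_e²e⁵/((4πε₀)³ℏ⁴)
E_h = 4.38 × 10^-18 J
a₀ = 5.26 × 10^-11 m
E_h/(e·a₀) = 5.20 × 10^11 V/m

5.20 × 10^11 V/m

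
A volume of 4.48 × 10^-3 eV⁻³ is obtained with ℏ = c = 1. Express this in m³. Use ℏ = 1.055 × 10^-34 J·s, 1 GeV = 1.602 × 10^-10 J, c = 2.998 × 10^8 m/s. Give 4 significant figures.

Volume is [L]³ = [E]⁻³·(ℏc)³.
1 GeV⁻³ → (ℏc)³ × (1 GeV in J)⁻³ = 7.696 × 10^-48 m³.
Convert the energy scale: 4.48 × 10^-3 eV⁻³ = 4.48 × 10^24 GeV⁻³.
Result: 4.48 × 10^24 × 7.696 × 10^-48 = 3.448 × 10^-23 m³.

3.448 × 10^-23 m³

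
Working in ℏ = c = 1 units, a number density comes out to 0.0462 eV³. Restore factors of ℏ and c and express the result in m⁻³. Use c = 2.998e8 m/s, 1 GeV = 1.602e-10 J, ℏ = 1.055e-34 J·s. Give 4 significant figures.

6.003e18 m⁻³

Number density is [L]⁻³ = [E]³/(ℏc)³.
1 GeV³ → 1/(ℏc)³ × (1 GeV in J)³ = 1.299e47 m⁻³.
Convert the energy scale: 0.0462 eV³ = 4.62e-29 GeV³.
Result: 4.62e-29 × 1.299e47 = 6.003e18 m⁻³.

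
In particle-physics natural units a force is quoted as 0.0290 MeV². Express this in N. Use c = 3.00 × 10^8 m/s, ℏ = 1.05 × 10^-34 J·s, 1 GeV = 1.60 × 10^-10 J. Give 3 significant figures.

Force is [E]/[L] = [E]²/(ℏc); restore (ℏc)⁻¹.
1 GeV² → 1/(ℏc) × (1 GeV in J)² = 8.13 × 10^5 N.
Convert the energy scale: 0.0290 MeV² = 2.90 × 10^-8 GeV².
Result: 2.90 × 10^-8 × 8.13 × 10^5 = 0.0236 N.

0.0236 N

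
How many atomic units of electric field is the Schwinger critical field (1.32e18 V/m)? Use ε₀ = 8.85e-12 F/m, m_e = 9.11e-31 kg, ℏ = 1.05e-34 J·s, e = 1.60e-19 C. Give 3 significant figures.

2.54e6

atomic unit of electric field: E_au = E_h/(e a₀) = m_e²e⁵/((4πε₀)³ℏ⁴) = 5.20e11 V/m.
1.32e18 / 5.20e11 = 2.54e6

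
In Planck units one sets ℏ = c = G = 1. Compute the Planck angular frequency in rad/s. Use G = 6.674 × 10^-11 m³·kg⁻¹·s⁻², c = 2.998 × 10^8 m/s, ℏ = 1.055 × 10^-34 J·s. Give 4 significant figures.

ω_P = √(c⁵/(ℏG))
  = √(3.440 × 10^86)
  = 1.855 × 10^43 rad/s

1.855 × 10^43 rad/s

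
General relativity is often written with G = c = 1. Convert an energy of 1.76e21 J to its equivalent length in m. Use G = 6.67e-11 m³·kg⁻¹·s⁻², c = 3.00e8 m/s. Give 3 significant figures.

1.45e-23 m

Energy → length via G/c⁴.
1.76e21 J × (G/c⁴) = 1.45e-23 m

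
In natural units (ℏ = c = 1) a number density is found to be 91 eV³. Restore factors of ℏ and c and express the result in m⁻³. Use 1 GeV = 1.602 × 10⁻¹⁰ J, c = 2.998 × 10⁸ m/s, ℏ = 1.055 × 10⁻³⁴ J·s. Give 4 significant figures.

Number density is [L]⁻³ = [E]³/(ℏc)³.
1 GeV³ → 1/(ℏc)³ × (1 GeV in J)³ = 1.299 × 10⁴⁷ m⁻³.
Convert the energy scale: 91 eV³ = 9.10 × 10⁻²⁶ GeV³.
Result: 9.10 × 10⁻²⁶ × 1.299 × 10⁴⁷ = 1.182 × 10²² m⁻³.

1.182 × 10²² m⁻³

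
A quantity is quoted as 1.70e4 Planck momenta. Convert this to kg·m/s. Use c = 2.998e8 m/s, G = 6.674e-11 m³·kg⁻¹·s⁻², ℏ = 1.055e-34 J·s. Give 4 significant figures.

1.110e5 kg·m/s

One Planck momentum: p_P = √(ℏc³/G) = 6.527 kg·m/s.
1.70e4 × 6.527 kg·m/s = 1.110e5 kg·m/s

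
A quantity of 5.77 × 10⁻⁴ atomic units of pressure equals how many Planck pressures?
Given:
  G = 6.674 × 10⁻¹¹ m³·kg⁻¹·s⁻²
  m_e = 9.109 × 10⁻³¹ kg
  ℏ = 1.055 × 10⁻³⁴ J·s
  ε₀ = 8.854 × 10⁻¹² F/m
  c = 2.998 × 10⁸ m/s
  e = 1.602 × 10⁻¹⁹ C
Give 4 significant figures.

3.649 × 10⁻¹⁰⁴

atomic unit of pressure: P_au = E_h/a₀³ = m_e⁴e¹⁰/((4πε₀)⁵ℏ⁸) = 2.929 × 10¹³ Pa
Planck pressure: p_P = c⁷/(ℏG²) = 4.632 × 10¹¹³ Pa
5.77 × 10⁻⁴ × 2.929 × 10¹³ / 4.632 × 10¹¹³ = 3.649 × 10⁻¹⁰⁴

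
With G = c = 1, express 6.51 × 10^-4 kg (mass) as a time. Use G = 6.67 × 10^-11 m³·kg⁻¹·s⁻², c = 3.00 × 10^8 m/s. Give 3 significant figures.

1.61 × 10^-39 s

Mass → time via G/c³.
6.51 × 10^-4 kg × (G/c³) = 1.61 × 10^-39 s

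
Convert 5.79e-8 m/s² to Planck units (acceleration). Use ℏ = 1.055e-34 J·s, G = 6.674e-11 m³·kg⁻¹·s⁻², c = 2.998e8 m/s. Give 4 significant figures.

1.041e-59

Planck acceleration: a_P = √(c⁷/(ℏG)) = 5.560e51 m/s².
5.79e-8 / 5.560e51 = 1.041e-59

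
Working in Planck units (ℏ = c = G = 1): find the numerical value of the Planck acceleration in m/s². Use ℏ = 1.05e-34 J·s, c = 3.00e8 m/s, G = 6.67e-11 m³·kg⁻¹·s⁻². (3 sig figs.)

5.59e51 m/s²

The unique combination of the constants set to 1 with dimensions of acceleration is a_P = √(c⁷/(ℏG)).
  = √(3.12e103)
  = 5.59e51 m/s²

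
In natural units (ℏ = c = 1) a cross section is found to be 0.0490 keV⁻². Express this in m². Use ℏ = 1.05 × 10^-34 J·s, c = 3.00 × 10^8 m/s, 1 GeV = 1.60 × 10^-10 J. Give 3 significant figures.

Area is [L]² = [E]⁻²·(ℏc)²; restore (ℏc)².
1 GeV⁻² → (ℏc)² × (1 GeV in J)⁻² = 3.88 × 10^-32 m².
Convert the energy scale: 0.0490 keV⁻² = 4.90 × 10^10 GeV⁻².
Result: 4.90 × 10^10 × 3.88 × 10^-32 = 1.90 × 10^-21 m².

1.90 × 10^-21 m²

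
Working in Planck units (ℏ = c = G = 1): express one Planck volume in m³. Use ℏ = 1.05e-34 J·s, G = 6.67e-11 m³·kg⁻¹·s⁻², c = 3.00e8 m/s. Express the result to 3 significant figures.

Dimensional analysis gives V_P = (ℏG/c³)^(3/2).
  = √(1.75e-209)
  = 4.18e-105 m³

4.18e-105 m³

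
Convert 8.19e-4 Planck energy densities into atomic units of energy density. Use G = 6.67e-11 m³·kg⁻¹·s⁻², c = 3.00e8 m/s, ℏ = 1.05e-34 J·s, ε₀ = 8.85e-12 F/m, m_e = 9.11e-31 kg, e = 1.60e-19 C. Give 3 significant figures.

1.27e97

Planck energy density: u_P = c⁷/(ℏG²) = 4.68e113 J/m³
atomic unit of energy density: u_au = E_h/a₀³ = m_e⁴e¹⁰/((4πε₀)⁵ℏ⁸) = 3.01e13 J/m³
8.19e-4 × 4.68e113 / 3.01e13 = 1.27e97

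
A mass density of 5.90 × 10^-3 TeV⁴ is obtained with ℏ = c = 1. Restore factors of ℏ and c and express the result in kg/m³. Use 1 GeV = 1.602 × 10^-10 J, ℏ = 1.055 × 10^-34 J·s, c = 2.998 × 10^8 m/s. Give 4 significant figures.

Mass density is [E]/(c²[L]³) = [E]⁴/(ℏ³c⁵).
1 GeV⁴ → 1/(ℏ³c⁵) × (1 GeV in J)⁴ = 2.316 × 10^20 kg/m³.
Convert the energy scale: 5.90 × 10^-3 TeV⁴ = 5.90 × 10^9 GeV⁴.
Result: 5.90 × 10^9 × 2.316 × 10^20 = 1.366 × 10^30 kg/m³.

1.366 × 10^30 kg/m³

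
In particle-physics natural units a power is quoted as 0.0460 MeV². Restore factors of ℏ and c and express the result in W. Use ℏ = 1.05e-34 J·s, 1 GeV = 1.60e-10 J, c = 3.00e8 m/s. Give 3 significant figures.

1.12e7 W

Power is [E]/[T] = [E]²/ℏ.
1 GeV² → 1/ℏ × (1 GeV in J)² = 2.44e14 W.
Convert the energy scale: 0.0460 MeV² = 4.60e-8 GeV².
Result: 4.60e-8 × 2.44e14 = 1.12e7 W.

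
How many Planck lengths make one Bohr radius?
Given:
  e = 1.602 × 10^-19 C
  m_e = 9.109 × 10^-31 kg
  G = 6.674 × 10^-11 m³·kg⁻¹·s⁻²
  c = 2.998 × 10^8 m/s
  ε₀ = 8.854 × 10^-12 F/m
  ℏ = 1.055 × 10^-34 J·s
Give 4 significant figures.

Bohr radius: a₀ = 4πε₀ℏ²/(m_e e²) = 5.297 × 10^-11 m
Planck length: ℓ_P = √(ℏG/c³) = 1.616 × 10^-35 m
ratio = 5.297 × 10^-11 / 1.616 × 10^-35 = 3.277 × 10^24

3.277 × 10^24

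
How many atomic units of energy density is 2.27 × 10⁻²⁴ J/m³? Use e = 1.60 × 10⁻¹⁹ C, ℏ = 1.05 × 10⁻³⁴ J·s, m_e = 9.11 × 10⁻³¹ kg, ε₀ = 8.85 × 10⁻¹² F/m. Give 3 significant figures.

7.53 × 10⁻³⁸

atomic unit of energy density: u_au = E_h/a₀³ = m_e⁴e¹⁰/((4πε₀)⁵ℏ⁸) = 3.01 × 10¹³ J/m³.
2.27 × 10⁻²⁴ / 3.01 × 10¹³ = 7.53 × 10⁻³⁸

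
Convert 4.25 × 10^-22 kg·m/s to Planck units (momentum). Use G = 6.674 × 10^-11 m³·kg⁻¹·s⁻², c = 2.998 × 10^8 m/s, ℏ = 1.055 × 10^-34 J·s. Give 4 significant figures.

6.512 × 10^-23

Planck momentum: p_P = √(ℏc³/G) = 6.527 kg·m/s.
4.25 × 10^-22 / 6.527 = 6.512 × 10^-23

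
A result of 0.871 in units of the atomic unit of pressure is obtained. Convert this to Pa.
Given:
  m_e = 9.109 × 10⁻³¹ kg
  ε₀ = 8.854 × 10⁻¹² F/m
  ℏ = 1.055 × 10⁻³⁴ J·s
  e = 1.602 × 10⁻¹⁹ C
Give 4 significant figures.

One atomic unit of pressure: P_au = E_h/a₀³ = m_e⁴e¹⁰/((4πε₀)⁵ℏ⁸) = 2.929 × 10¹³ Pa.
0.871 × 2.929 × 10¹³ Pa = 2.551 × 10¹³ Pa

2.551 × 10¹³ Pa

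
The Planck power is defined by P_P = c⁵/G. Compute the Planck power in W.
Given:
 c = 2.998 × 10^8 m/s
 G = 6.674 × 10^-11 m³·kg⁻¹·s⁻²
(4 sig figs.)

3.629 × 10^52 W

P_P = c⁵/G
  = 2.422 × 10^42 / 6.674 × 10^-11
  = 3.629 × 10^52 W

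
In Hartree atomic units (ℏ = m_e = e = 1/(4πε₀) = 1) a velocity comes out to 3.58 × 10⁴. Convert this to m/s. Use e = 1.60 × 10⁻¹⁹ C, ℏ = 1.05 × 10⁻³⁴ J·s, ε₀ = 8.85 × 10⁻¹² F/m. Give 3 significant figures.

7.85 × 10¹⁰ m/s

One atomic unit of velocity: v_au = e²/(4πε₀ℏ) = 2.19 × 10⁶ m/s.
3.58 × 10⁴ × 2.19 × 10⁶ m/s = 7.85 × 10¹⁰ m/s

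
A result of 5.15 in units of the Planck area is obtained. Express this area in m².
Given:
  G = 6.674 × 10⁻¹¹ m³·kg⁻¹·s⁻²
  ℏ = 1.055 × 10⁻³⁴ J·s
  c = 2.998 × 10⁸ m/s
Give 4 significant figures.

1.346 × 10⁻⁶⁹ m²

One Planck area: A_P = ℏG/c³ = 2.613 × 10⁻⁷⁰ m².
5.15 × 2.613 × 10⁻⁷⁰ m² = 1.346 × 10⁻⁶⁹ m²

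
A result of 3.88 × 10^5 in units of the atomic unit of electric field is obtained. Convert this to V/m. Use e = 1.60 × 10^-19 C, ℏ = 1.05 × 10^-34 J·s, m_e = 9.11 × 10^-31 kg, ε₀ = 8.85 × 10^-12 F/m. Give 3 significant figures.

One atomic unit of electric field: E_au = E_h/(e a₀) = m_e²e⁵/((4πε₀)³ℏ⁴) = 5.20 × 10^11 V/m.
3.88 × 10^5 × 5.20 × 10^11 V/m = 2.02 × 10^17 V/m

2.02 × 10^17 V/m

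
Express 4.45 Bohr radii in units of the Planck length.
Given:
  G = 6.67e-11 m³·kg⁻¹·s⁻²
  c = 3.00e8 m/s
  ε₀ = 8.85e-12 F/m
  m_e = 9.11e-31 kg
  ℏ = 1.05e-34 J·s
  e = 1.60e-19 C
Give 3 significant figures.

1.45e25

Bohr radius: a₀ = 4πε₀ℏ²/(m_e e²) = 5.26e-11 m
Planck length: ℓ_P = √(ℏG/c³) = 1.61e-35 m
4.45 × 5.26e-11 / 1.61e-35 = 1.45e25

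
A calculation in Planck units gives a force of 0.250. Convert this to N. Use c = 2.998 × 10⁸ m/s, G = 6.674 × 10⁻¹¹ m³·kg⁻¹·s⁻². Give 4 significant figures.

One Planck force: F_P = c⁴/G = 1.210 × 10⁴⁴ N.
0.250 × 1.210 × 10⁴⁴ N = 3.026 × 10⁴³ N

3.026 × 10⁴³ N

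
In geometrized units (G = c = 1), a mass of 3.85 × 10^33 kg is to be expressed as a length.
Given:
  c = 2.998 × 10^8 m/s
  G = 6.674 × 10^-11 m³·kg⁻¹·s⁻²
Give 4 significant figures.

2.859 × 10^6 m

In G = c = 1 units mass has dimensions of length; the conversion factor is G/c².
3.85 × 10^33 kg × (G/c²) = 2.859 × 10^6 m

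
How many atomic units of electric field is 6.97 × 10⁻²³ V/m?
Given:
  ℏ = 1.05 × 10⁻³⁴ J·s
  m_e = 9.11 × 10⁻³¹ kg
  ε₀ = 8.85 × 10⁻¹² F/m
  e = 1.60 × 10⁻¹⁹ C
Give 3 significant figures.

atomic unit of electric field: E_au = E_h/(e a₀) = m_e²e⁵/((4πε₀)³ℏ⁴) = 5.20 × 10¹¹ V/m.
6.97 × 10⁻²³ / 5.20 × 10¹¹ = 1.34 × 10⁻³⁴

1.34 × 10⁻³⁴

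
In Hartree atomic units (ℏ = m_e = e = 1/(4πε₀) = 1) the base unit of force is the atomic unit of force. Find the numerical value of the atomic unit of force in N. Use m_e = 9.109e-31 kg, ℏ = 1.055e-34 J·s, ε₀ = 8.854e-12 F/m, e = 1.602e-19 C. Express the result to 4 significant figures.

F_au = E_h/a₀ = m_e²e⁶/((4πε₀)³ℏ⁴)
E_h = 4.354e-18 J
a₀ = 5.297e-11 m
E_h/a₀ = 8.220e-8 N

8.220e-8 N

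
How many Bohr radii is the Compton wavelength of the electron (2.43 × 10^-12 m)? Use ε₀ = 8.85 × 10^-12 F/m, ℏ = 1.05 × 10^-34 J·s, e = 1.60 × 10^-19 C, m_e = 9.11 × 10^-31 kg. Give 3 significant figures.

0.0462

Bohr radius: a₀ = 4πε₀ℏ²/(m_e e²) = 5.26 × 10^-11 m.
2.43 × 10^-12 / 5.26 × 10^-11 = 0.0462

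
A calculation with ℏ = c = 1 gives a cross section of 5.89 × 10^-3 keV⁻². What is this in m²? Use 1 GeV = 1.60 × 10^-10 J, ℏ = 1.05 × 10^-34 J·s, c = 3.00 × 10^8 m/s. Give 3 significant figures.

2.28 × 10^-22 m²

Area is [L]² = [E]⁻²·(ℏc)²; restore (ℏc)².
1 GeV⁻² → (ℏc)² × (1 GeV in J)⁻² = 3.88 × 10^-32 m².
Convert the energy scale: 5.89 × 10^-3 keV⁻² = 5.89 × 10^9 GeV⁻².
Result: 5.89 × 10^9 × 3.88 × 10^-32 = 2.28 × 10^-22 m².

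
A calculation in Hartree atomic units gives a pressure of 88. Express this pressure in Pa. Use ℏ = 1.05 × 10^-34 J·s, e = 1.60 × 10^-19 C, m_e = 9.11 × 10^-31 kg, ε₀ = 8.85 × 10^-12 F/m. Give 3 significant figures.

2.65 × 10^15 Pa

One atomic unit of pressure: P_au = E_h/a₀³ = m_e⁴e¹⁰/((4πε₀)⁵ℏ⁸) = 3.01 × 10^13 Pa.
88 × 3.01 × 10^13 Pa = 2.65 × 10^15 Pa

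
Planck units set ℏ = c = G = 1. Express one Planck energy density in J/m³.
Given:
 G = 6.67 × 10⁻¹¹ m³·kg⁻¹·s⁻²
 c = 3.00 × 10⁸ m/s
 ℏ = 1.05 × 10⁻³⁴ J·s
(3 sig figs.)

The unique combination of the constants set to 1 with dimensions of energy density is u_P = c⁷/(ℏG²).
  = 2.19 × 10⁵⁹ / 4.67 × 10⁻⁵⁵
  = 4.68 × 10¹¹³ J/m³

4.68 × 10¹¹³ J/m³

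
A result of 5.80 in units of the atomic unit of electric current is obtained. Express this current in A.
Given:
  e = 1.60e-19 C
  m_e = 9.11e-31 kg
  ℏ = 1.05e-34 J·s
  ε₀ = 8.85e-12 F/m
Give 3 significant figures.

0.0387 A

One atomic unit of electric current: I_au = e E_h/ℏ = m_e e⁵/((4πε₀)²ℏ³) = 6.67e-3 A.
5.80 × 6.67e-3 A = 0.0387 A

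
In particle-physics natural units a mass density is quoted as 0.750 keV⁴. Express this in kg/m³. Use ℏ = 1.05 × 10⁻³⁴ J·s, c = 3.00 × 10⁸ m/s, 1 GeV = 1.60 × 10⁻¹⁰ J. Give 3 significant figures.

1.75 × 10⁻⁴ kg/m³

Mass density is [E]/(c²[L]³) = [E]⁴/(ℏ³c⁵).
1 GeV⁴ → 1/(ℏ³c⁵) × (1 GeV in J)⁴ = 2.33 × 10²⁰ kg/m³.
Convert the energy scale: 0.750 keV⁴ = 7.50 × 10⁻²⁵ GeV⁴.
Result: 7.50 × 10⁻²⁵ × 2.33 × 10²⁰ = 1.75 × 10⁻⁴ kg/m³.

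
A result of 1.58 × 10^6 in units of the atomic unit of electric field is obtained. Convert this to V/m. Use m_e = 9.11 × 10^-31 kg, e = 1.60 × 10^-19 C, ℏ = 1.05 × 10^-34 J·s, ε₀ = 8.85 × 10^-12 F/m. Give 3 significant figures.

8.22 × 10^17 V/m

One atomic unit of electric field: E_au = E_h/(e a₀) = m_e²e⁵/((4πε₀)³ℏ⁴) = 5.20 × 10^11 V/m.
1.58 × 10^6 × 5.20 × 10^11 V/m = 8.22 × 10^17 V/m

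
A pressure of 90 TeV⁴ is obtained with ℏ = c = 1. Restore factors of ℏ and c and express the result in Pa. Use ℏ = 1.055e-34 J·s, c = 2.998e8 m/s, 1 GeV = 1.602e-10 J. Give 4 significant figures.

Pressure is [E]/[L]³ = [E]⁴/(ℏc)³.
1 GeV⁴ → 1/(ℏc)³ × (1 GeV in J)⁴ = 2.082e37 Pa.
Convert the energy scale: 90 TeV⁴ = 9.00e13 GeV⁴.
Result: 9.00e13 × 2.082e37 = 1.873e51 Pa.

1.873e51 Pa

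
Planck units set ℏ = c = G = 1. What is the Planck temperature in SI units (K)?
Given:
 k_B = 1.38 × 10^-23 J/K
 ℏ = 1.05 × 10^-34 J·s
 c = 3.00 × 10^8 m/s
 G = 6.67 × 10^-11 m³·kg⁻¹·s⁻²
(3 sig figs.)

1.42 × 10^32 K

The unique combination of the constants set to 1 with dimensions of temperature is T_P = √(ℏc⁵/G) / k_B.
  = √(3.83 × 10^18) × 7.25 × 10^22
  = 1.42 × 10^32 K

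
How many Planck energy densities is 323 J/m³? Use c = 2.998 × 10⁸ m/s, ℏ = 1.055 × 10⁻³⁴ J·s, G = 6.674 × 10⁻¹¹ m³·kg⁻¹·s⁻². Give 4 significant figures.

Planck energy density: u_P = c⁷/(ℏG²) = 4.632 × 10¹¹³ J/m³.
323 / 4.632 × 10¹¹³ = 6.973 × 10⁻¹¹²

6.973 × 10⁻¹¹²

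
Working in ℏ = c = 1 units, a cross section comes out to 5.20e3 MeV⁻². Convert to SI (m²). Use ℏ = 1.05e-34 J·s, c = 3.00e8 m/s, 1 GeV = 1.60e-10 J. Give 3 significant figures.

Area is [L]² = [E]⁻²·(ℏc)²; restore (ℏc)².
1 GeV⁻² → (ℏc)² × (1 GeV in J)⁻² = 3.88e-32 m².
Convert the energy scale: 5.20e3 MeV⁻² = 5.20e9 GeV⁻².
Result: 5.20e9 × 3.88e-32 = 2.02e-22 m².

2.02e-22 m²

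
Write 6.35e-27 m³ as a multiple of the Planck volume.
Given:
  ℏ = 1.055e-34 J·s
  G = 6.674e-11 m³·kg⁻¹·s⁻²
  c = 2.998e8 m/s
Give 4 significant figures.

1.503e78

Planck volume: V_P = (ℏG/c³)^(3/2) = 4.224e-105 m³.
6.35e-27 / 4.224e-105 = 1.503e78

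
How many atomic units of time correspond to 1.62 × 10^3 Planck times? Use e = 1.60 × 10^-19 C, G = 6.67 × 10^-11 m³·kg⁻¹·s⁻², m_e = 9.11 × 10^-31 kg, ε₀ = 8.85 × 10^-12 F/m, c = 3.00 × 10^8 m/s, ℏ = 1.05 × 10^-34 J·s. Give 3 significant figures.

Planck time: t_P = √(ℏG/c⁵) = 5.37 × 10^-44 s
atomic unit of time: τ_au = (4πε₀)²ℏ³/(m_e e⁴) = 2.40 × 10^-17 s
1.62 × 10^3 × 5.37 × 10^-44 / 2.40 × 10^-17 = 3.63 × 10^-24

3.63 × 10^-24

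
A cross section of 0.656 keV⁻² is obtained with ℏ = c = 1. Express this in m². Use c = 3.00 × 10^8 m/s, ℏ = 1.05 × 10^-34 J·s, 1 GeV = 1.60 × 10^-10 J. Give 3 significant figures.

2.54 × 10^-20 m²

Area is [L]² = [E]⁻²·(ℏc)²; restore (ℏc)².
1 GeV⁻² → (ℏc)² × (1 GeV in J)⁻² = 3.88 × 10^-32 m².
Convert the energy scale: 0.656 keV⁻² = 6.56 × 10^11 GeV⁻².
Result: 6.56 × 10^11 × 3.88 × 10^-32 = 2.54 × 10^-20 m².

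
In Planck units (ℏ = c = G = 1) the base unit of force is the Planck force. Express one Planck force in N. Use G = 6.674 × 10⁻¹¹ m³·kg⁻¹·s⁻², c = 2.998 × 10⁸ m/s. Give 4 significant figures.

1.210 × 10⁴⁴ N

F_P = c⁴/G
  = 8.078 × 10³³ / 6.674 × 10⁻¹¹
  = 1.210 × 10⁴⁴ N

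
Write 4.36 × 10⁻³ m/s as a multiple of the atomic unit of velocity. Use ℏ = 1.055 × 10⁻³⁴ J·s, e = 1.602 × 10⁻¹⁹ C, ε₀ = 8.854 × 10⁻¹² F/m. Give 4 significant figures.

1.994 × 10⁻⁹

atomic unit of velocity: v_au = e²/(4πε₀ℏ) = 2.186 × 10⁶ m/s.
4.36 × 10⁻³ / 2.186 × 10⁶ = 1.994 × 10⁻⁹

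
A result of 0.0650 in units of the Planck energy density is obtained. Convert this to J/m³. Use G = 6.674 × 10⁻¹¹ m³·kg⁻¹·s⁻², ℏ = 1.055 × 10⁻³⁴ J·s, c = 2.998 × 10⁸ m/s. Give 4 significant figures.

One Planck energy density: u_P = c⁷/(ℏG²) = 4.632 × 10¹¹³ J/m³.
0.0650 × 4.632 × 10¹¹³ J/m³ = 3.011 × 10¹¹² J/m³

3.011 × 10¹¹² J/m³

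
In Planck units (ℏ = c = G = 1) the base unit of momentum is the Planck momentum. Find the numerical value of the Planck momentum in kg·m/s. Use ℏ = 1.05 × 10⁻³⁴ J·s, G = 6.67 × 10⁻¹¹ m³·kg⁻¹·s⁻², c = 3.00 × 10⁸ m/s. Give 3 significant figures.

p_P = √(ℏc³/G)
  = √(42.5)
  = 6.52 kg·m/s

6.52 kg·m/s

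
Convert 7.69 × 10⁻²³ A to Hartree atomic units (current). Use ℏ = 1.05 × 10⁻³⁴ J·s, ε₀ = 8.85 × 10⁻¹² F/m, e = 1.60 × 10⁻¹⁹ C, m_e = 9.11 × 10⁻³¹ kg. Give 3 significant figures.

atomic unit of electric current: I_au = e E_h/ℏ = m_e e⁵/((4πε₀)²ℏ³) = 6.67 × 10⁻³ A.
7.69 × 10⁻²³ / 6.67 × 10⁻³ = 1.15 × 10⁻²⁰

1.15 × 10⁻²⁰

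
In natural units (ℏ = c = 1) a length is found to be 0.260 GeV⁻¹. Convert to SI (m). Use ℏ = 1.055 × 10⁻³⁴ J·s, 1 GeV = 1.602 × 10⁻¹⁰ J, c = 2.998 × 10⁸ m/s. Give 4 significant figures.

5.133 × 10⁻¹⁷ m

A length is [E]⁻¹ in ℏ=c=1; restore one factor of ℏc.
1 GeV⁻¹ → ℏc × (1 GeV in J)⁻¹ = 1.974 × 10⁻¹⁶ m.
Result: 0.260 × 1.974 × 10⁻¹⁶ = 5.133 × 10⁻¹⁷ m.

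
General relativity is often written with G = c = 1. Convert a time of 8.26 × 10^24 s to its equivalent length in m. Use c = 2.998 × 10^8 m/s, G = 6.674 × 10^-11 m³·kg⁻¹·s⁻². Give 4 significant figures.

2.476 × 10^33 m

Time → length via c.
8.26 × 10^24 s × (c) = 2.476 × 10^33 m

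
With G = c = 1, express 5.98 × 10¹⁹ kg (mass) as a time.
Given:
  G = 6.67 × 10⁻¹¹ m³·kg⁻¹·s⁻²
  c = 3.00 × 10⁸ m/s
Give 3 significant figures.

Mass → time via G/c³.
5.98 × 10¹⁹ kg × (G/c³) = 1.48 × 10⁻¹⁶ s

1.48 × 10⁻¹⁶ s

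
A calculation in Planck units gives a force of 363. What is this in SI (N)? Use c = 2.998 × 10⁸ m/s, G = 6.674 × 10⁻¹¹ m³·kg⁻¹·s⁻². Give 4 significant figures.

4.394 × 10⁴⁶ N

One Planck force: F_P = c⁴/G = 1.210 × 10⁴⁴ N.
363 × 1.210 × 10⁴⁴ N = 4.394 × 10⁴⁶ N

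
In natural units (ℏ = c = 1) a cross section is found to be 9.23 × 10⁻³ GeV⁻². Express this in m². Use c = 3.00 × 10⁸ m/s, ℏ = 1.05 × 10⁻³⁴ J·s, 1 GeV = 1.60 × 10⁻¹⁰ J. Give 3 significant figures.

Area is [L]² = [E]⁻²·(ℏc)²; restore (ℏc)².
1 GeV⁻² → (ℏc)² × (1 GeV in J)⁻² = 3.88 × 10⁻³² m².
Result: 9.23 × 10⁻³ × 3.88 × 10⁻³² = 3.58 × 10⁻³⁴ m².

3.58 × 10⁻³⁴ m²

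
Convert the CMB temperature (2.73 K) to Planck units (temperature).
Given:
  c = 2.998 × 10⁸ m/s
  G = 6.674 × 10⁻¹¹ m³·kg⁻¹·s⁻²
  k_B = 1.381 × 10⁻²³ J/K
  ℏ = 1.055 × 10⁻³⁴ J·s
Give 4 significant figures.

Planck temperature: T_P = √(ℏc⁵/G) / k_B = 1.417 × 10³² K.
2.73 / 1.417 × 10³² = 1.927 × 10⁻³²

1.927 × 10⁻³²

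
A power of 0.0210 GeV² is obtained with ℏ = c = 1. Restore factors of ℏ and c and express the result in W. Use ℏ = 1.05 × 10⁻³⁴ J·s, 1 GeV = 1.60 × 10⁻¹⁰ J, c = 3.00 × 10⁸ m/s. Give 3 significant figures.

Power is [E]/[T] = [E]²/ℏ.
1 GeV² → 1/ℏ × (1 GeV in J)² = 2.44 × 10¹⁴ W.
Result: 0.0210 × 2.44 × 10¹⁴ = 5.12 × 10¹² W.

5.12 × 10¹² W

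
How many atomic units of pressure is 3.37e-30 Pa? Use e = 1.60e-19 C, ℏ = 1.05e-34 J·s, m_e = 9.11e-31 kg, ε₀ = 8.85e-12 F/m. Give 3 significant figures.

1.12e-43

atomic unit of pressure: P_au = E_h/a₀³ = m_e⁴e¹⁰/((4πε₀)⁵ℏ⁸) = 3.01e13 Pa.
3.37e-30 / 3.01e13 = 1.12e-43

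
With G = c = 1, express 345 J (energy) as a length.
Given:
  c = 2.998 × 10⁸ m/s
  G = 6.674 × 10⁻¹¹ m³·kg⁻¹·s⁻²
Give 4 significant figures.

2.850 × 10⁻⁴² m

Energy → length via G/c⁴.
345 J × (G/c⁴) = 2.850 × 10⁻⁴² m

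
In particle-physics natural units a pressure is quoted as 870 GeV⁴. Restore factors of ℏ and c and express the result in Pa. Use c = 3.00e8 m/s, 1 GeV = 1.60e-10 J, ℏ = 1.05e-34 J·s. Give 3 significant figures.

Pressure is [E]/[L]³ = [E]⁴/(ℏc)³.
1 GeV⁴ → 1/(ℏc)³ × (1 GeV in J)⁴ = 2.10e37 Pa.
Result: 870 × 2.10e37 = 1.82e40 Pa.

1.82e40 Pa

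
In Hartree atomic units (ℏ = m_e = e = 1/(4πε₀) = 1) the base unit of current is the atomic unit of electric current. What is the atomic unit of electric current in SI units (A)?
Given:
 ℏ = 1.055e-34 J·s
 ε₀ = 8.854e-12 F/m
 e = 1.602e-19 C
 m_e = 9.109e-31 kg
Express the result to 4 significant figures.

I_au = e E_h/ℏ = m_e e⁵/((4πε₀)²ℏ³)
E_h = 4.354e-18 J
e·E_h/ℏ = 6.612e-3 A

6.612e-3 A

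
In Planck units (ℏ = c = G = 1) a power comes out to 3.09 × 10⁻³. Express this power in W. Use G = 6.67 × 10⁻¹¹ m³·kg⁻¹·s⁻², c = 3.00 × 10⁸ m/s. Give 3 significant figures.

1.13 × 10⁵⁰ W

One Planck power: P_P = c⁵/G = 3.64 × 10⁵² W.
3.09 × 10⁻³ × 3.64 × 10⁵² W = 1.13 × 10⁵⁰ W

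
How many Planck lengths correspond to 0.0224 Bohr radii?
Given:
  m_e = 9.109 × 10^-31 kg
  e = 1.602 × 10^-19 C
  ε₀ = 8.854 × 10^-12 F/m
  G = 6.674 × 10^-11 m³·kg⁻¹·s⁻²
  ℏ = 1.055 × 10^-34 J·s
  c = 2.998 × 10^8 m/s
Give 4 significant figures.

7.341 × 10^22

Bohr radius: a₀ = 4πε₀ℏ²/(m_e e²) = 5.297 × 10^-11 m
Planck length: ℓ_P = √(ℏG/c³) = 1.616 × 10^-35 m
0.0224 × 5.297 × 10^-11 / 1.616 × 10^-35 = 7.341 × 10^22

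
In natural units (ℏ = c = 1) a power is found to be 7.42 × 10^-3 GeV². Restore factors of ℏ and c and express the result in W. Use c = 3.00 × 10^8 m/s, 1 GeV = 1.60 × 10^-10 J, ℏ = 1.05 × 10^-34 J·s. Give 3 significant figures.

1.81 × 10^12 W

Power is [E]/[T] = [E]²/ℏ.
1 GeV² → 1/ℏ × (1 GeV in J)² = 2.44 × 10^14 W.
Result: 7.42 × 10^-3 × 2.44 × 10^14 = 1.81 × 10^12 W.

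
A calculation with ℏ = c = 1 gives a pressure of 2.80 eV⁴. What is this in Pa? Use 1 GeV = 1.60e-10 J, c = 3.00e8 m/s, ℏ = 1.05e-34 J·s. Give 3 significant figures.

58.7 Pa

Pressure is [E]/[L]³ = [E]⁴/(ℏc)³.
1 GeV⁴ → 1/(ℏc)³ × (1 GeV in J)⁴ = 2.10e37 Pa.
Convert the energy scale: 2.80 eV⁴ = 2.80e-36 GeV⁴.
Result: 2.80e-36 × 2.10e37 = 58.7 Pa.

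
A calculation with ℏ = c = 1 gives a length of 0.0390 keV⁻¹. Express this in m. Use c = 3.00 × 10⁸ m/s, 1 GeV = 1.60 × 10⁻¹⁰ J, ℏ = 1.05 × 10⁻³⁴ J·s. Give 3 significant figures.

A length is [E]⁻¹ in ℏ=c=1; restore one factor of ℏc.
1 GeV⁻¹ → ℏc × (1 GeV in J)⁻¹ = 1.97 × 10⁻¹⁶ m.
Convert the energy scale: 0.0390 keV⁻¹ = 3.90 × 10⁴ GeV⁻¹.
Result: 3.90 × 10⁴ × 1.97 × 10⁻¹⁶ = 7.68 × 10⁻¹² m.

7.68 × 10⁻¹² m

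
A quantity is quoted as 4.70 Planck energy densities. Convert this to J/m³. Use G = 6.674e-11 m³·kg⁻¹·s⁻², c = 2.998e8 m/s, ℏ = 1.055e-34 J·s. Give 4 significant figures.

2.177e114 J/m³

One Planck energy density: u_P = c⁷/(ℏG²) = 4.632e113 J/m³.
4.70 × 4.632e113 J/m³ = 2.177e114 J/m³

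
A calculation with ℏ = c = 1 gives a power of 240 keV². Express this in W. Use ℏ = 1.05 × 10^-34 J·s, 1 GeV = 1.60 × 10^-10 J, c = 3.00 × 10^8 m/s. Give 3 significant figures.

Power is [E]/[T] = [E]²/ℏ.
1 GeV² → 1/ℏ × (1 GeV in J)² = 2.44 × 10^14 W.
Convert the energy scale: 240 keV² = 2.40 × 10^-10 GeV².
Result: 2.40 × 10^-10 × 2.44 × 10^14 = 5.85 × 10^4 W.

5.85 × 10^4 W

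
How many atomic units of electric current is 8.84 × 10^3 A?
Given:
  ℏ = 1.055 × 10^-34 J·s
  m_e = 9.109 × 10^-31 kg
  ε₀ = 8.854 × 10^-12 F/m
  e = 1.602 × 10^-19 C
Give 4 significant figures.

atomic unit of electric current: I_au = e E_h/ℏ = m_e e⁵/((4πε₀)²ℏ³) = 6.612 × 10^-3 A.
8.84 × 10^3 / 6.612 × 10^-3 = 1.337 × 10^6

1.337 × 10^6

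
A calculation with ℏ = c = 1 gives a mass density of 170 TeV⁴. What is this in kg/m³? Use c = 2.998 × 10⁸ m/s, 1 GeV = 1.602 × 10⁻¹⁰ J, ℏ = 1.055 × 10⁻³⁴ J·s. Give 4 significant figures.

3.937 × 10³⁴ kg/m³

Mass density is [E]/(c²[L]³) = [E]⁴/(ℏ³c⁵).
1 GeV⁴ → 1/(ℏ³c⁵) × (1 GeV in J)⁴ = 2.316 × 10²⁰ kg/m³.
Convert the energy scale: 170 TeV⁴ = 1.70 × 10¹⁴ GeV⁴.
Result: 1.70 × 10¹⁴ × 2.316 × 10²⁰ = 3.937 × 10³⁴ kg/m³.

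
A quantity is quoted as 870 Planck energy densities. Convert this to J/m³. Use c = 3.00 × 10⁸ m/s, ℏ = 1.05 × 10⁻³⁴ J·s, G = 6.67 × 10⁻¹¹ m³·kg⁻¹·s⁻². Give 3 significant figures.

4.07 × 10¹¹⁶ J/m³

One Planck energy density: u_P = c⁷/(ℏG²) = 4.68 × 10¹¹³ J/m³.
870 × 4.68 × 10¹¹³ J/m³ = 4.07 × 10¹¹⁶ J/m³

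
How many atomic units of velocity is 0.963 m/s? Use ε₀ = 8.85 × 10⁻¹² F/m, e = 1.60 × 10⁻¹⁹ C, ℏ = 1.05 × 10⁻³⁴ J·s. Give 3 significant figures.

4.39 × 10⁻⁷

atomic unit of velocity: v_au = e²/(4πε₀ℏ) = 2.19 × 10⁶ m/s.
0.963 / 2.19 × 10⁶ = 4.39 × 10⁻⁷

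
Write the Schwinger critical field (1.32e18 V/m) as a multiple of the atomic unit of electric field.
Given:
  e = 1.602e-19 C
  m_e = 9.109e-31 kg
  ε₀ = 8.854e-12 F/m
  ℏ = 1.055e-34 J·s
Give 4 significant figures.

2.573e6

atomic unit of electric field: E_au = E_h/(e a₀) = m_e²e⁵/((4πε₀)³ℏ⁴) = 5.131e11 V/m.
1.32e18 / 5.131e11 = 2.573e6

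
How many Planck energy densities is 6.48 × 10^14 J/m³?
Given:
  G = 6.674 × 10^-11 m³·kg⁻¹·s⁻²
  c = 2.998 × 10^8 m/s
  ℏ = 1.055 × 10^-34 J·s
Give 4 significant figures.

Planck energy density: u_P = c⁷/(ℏG²) = 4.632 × 10^113 J/m³.
6.48 × 10^14 / 4.632 × 10^113 = 1.399 × 10^-99

1.399 × 10^-99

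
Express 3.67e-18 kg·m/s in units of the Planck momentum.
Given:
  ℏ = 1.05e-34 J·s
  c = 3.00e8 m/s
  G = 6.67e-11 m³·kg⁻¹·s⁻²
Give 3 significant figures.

Planck momentum: p_P = √(ℏc³/G) = 6.52 kg·m/s.
3.67e-18 / 6.52 = 5.63e-19

5.63e-19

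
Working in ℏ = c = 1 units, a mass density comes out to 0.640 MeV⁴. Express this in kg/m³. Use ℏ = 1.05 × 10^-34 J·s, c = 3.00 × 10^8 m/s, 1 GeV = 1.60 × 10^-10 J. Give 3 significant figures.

Mass density is [E]/(c²[L]³) = [E]⁴/(ℏ³c⁵).
1 GeV⁴ → 1/(ℏ³c⁵) × (1 GeV in J)⁴ = 2.33 × 10^20 kg/m³.
Convert the energy scale: 0.640 MeV⁴ = 6.40 × 10^-13 GeV⁴.
Result: 6.40 × 10^-13 × 2.33 × 10^20 = 1.49 × 10^8 kg/m³.

1.49 × 10^8 kg/m³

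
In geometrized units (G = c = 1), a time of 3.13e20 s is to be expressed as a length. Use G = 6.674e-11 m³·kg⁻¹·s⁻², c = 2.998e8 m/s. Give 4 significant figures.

9.384e28 m

Time → length via c.
3.13e20 s × (c) = 9.384e28 m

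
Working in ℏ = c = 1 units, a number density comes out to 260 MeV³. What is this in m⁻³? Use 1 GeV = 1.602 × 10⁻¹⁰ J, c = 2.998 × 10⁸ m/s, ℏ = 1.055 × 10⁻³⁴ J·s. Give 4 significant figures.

3.378 × 10⁴⁰ m⁻³

Number density is [L]⁻³ = [E]³/(ℏc)³.
1 GeV³ → 1/(ℏc)³ × (1 GeV in J)³ = 1.299 × 10⁴⁷ m⁻³.
Convert the energy scale: 260 MeV³ = 2.60 × 10⁻⁷ GeV³.
Result: 2.60 × 10⁻⁷ × 1.299 × 10⁴⁷ = 3.378 × 10⁴⁰ m⁻³.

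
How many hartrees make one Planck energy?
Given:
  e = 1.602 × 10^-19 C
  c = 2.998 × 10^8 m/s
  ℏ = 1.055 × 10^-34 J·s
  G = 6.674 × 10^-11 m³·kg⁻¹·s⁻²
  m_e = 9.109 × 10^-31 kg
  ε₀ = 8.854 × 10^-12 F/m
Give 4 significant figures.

Planck energy: E_P = √(ℏc⁵/G) = 1.957 × 10^9 J
hartree: E_h = m_e e⁴/(4πε₀ℏ)² = 4.354 × 10^-18 J
ratio = 1.957 × 10^9 / 4.354 × 10^-18 = 4.494 × 10^26

4.494 × 10^26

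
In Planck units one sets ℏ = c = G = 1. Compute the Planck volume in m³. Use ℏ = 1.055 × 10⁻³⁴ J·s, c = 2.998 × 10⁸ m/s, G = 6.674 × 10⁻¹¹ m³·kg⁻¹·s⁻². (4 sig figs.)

V_P = (ℏG/c³)^(3/2)
  = √(1.784 × 10⁻²⁰⁹)
  = 4.224 × 10⁻¹⁰⁵ m³

4.224 × 10⁻¹⁰⁵ m³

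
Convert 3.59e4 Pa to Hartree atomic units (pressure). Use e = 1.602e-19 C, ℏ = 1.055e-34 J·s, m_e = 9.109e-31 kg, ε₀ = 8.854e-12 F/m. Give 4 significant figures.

atomic unit of pressure: P_au = E_h/a₀³ = m_e⁴e¹⁰/((4πε₀)⁵ℏ⁸) = 2.929e13 Pa.
3.59e4 / 2.929e13 = 1.226e-9

1.226e-9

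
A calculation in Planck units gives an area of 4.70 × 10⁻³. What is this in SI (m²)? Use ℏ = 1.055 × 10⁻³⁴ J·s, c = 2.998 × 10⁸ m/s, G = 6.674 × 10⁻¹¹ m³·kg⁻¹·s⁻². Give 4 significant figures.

1.228 × 10⁻⁷² m²

One Planck area: A_P = ℏG/c³ = 2.613 × 10⁻⁷⁰ m².
4.70 × 10⁻³ × 2.613 × 10⁻⁷⁰ m² = 1.228 × 10⁻⁷² m²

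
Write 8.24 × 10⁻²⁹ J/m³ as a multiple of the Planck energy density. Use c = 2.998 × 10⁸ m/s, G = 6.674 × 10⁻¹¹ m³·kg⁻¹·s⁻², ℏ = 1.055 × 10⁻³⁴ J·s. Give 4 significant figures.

Planck energy density: u_P = c⁷/(ℏG²) = 4.632 × 10¹¹³ J/m³.
8.24 × 10⁻²⁹ / 4.632 × 10¹¹³ = 1.779 × 10⁻¹⁴²

1.779 × 10⁻¹⁴²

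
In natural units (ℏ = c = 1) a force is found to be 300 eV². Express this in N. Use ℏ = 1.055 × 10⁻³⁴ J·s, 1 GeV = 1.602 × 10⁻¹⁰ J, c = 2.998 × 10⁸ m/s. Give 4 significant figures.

Force is [E]/[L] = [E]²/(ℏc); restore (ℏc)⁻¹.
1 GeV² → 1/(ℏc) × (1 GeV in J)² = 8.114 × 10⁵ N.
Convert the energy scale: 300 eV² = 3.00 × 10⁻¹⁶ GeV².
Result: 3.00 × 10⁻¹⁶ × 8.114 × 10⁵ = 2.434 × 10⁻¹⁰ N.

2.434 × 10⁻¹⁰ N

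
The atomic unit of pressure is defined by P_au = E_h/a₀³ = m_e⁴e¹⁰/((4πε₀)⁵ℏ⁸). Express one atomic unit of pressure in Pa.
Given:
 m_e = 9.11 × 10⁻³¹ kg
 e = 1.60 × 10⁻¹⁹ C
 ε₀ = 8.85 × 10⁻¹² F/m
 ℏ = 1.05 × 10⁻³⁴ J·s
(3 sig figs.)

P_au = E_h/a₀³ = m_e⁴e¹⁰/((4πε₀)⁵ℏ⁸)
E_h = 4.38 × 10⁻¹⁸ J
a₀ = 5.26 × 10⁻¹¹ m
E_h/a₀³ = 3.01 × 10¹³ Pa

3.01 × 10¹³ Pa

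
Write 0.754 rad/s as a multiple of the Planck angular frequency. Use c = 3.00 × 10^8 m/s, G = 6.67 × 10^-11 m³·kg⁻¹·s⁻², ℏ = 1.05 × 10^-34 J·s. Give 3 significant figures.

Planck angular frequency: ω_P = √(c⁵/(ℏG)) = 1.86 × 10^43 rad/s.
0.754 / 1.86 × 10^43 = 4.05 × 10^-44

4.05 × 10^-44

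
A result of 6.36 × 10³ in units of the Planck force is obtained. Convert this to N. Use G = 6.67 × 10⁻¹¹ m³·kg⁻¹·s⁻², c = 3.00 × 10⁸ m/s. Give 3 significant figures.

One Planck force: F_P = c⁴/G = 1.21 × 10⁴⁴ N.
6.36 × 10³ × 1.21 × 10⁴⁴ N = 7.72 × 10⁴⁷ N

7.72 × 10⁴⁷ N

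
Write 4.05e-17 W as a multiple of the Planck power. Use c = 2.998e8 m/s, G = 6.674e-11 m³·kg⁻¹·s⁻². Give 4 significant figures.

Planck power: P_P = c⁵/G = 3.629e52 W.
4.05e-17 / 3.629e52 = 1.116e-69

1.116e-69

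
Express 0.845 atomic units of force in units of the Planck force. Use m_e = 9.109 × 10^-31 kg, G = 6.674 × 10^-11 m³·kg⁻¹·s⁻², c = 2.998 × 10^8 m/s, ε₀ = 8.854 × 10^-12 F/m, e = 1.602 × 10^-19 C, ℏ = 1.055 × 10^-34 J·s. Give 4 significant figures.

5.738 × 10^-52

atomic unit of force: F_au = E_h/a₀ = m_e²e⁶/((4πε₀)³ℏ⁴) = 8.220 × 10^-8 N
Planck force: F_P = c⁴/G = 1.210 × 10^44 N
0.845 × 8.220 × 10^-8 / 1.210 × 10^44 = 5.738 × 10^-52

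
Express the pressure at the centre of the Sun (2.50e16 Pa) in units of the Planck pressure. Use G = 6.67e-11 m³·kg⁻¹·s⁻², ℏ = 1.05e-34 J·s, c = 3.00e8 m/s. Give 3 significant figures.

5.34e-98

Planck pressure: p_P = c⁷/(ℏG²) = 4.68e113 Pa.
2.50e16 / 4.68e113 = 5.34e-98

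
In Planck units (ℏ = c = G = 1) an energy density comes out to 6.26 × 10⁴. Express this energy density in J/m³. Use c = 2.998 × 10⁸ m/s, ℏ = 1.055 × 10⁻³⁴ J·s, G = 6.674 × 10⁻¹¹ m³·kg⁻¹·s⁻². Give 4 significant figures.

One Planck energy density: u_P = c⁷/(ℏG²) = 4.632 × 10¹¹³ J/m³.
6.26 × 10⁴ × 4.632 × 10¹¹³ J/m³ = 2.900 × 10¹¹⁸ J/m³

2.900 × 10¹¹⁸ J/m³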